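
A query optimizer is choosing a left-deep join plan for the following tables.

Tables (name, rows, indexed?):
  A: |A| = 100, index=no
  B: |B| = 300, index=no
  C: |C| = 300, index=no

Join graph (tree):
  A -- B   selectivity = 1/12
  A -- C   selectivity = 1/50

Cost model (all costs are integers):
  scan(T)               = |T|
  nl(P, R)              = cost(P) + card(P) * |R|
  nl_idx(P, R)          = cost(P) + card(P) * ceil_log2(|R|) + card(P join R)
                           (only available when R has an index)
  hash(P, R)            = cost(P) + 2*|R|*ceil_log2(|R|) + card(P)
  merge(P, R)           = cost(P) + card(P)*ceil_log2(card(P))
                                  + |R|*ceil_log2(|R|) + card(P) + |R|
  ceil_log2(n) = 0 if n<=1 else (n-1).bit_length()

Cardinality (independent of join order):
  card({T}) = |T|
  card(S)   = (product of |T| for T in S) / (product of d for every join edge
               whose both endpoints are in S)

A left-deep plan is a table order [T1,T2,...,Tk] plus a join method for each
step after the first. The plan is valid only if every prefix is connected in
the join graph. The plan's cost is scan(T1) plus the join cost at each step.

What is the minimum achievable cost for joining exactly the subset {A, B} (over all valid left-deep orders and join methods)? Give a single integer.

Selinger DP over subsets of {A,B}:
  {A}: scan cost=100, card=100
  {B}: scan cost=300, card=300
  {AB}: card=2500; try (A,hash)→2000, (B,merge)→3900, (A,merge)→4100, (B,hash)→5600, (B,nl)→30100, (A,nl)→30300; best=2000 via (A,hash)

2000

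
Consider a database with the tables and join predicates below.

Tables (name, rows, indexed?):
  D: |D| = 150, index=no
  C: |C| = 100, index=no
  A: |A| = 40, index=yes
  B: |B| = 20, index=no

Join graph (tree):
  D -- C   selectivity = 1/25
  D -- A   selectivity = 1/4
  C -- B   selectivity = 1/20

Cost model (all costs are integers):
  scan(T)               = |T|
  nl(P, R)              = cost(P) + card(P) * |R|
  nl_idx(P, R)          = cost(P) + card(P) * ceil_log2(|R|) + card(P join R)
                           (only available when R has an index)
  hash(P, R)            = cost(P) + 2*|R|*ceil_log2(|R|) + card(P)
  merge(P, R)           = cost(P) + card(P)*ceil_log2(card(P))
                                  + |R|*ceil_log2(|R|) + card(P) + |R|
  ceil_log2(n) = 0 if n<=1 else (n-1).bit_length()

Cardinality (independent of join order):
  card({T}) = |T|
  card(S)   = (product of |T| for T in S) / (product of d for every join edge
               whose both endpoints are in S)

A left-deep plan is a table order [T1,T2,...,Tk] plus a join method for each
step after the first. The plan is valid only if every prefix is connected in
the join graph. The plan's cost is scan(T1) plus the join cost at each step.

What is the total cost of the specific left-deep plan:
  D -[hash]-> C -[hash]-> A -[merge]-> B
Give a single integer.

step 1: scan D: cost=150, card=150
step 2: join C via hash
    card(P join C) = 150*100/(25) = 600
    cost = 150 + 2*100*7 + 150 = 1700
step 3: join A via hash
    card(P join A) = 600*40/(4) = 6000
    cost = 1700 + 2*40*6 + 600 = 2780
step 4: join B via merge
    card(P join B) = 6000*20/(20) = 6000
    cost = 2780 + 6000*13 + 20*5 + 6000 + 20 = 86900

86900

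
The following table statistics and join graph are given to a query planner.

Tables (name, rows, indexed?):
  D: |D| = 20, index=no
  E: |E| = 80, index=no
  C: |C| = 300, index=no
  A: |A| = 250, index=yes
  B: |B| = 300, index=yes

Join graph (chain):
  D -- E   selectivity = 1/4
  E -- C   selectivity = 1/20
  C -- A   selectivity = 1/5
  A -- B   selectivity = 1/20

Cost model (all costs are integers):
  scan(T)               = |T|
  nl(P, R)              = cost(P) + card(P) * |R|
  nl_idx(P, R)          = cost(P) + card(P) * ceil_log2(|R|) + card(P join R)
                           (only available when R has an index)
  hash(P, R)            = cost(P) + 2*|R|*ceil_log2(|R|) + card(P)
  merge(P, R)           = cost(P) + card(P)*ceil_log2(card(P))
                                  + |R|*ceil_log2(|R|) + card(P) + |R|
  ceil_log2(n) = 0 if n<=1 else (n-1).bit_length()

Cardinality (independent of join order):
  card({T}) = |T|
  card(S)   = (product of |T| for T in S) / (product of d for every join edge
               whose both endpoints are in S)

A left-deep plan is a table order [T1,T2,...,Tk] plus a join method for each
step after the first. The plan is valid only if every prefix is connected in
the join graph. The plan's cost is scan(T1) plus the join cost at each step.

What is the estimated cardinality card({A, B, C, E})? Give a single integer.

900000

Tables in S: A(250), B(300), C(300), E(80)
Edges inside S: E-C(d=20), C-A(d=5), A-B(d=20)
numerator = 250 * 300 * 300 * 80 = 1800000000
denominator = 20 * 5 * 20 = 2000
card(S) = 1800000000 / 2000 = 900000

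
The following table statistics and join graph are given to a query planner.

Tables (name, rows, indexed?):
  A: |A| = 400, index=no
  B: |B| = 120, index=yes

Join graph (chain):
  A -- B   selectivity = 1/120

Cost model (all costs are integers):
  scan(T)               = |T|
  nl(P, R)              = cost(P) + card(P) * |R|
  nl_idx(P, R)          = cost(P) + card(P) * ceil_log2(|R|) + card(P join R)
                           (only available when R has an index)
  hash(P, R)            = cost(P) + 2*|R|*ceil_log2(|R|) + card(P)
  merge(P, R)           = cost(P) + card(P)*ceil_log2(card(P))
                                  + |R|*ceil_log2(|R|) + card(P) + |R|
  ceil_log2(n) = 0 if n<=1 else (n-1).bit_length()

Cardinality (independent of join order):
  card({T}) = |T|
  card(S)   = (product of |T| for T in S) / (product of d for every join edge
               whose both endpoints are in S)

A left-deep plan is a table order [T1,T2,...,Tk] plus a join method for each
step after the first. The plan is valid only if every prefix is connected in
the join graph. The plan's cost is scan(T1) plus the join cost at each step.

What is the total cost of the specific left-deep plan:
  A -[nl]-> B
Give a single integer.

step 1: scan A: cost=400, card=400
step 2: join B via nl
    card(P join B) = 400*120/(120) = 400
    cost = 400 + 400*120 = 48400

48400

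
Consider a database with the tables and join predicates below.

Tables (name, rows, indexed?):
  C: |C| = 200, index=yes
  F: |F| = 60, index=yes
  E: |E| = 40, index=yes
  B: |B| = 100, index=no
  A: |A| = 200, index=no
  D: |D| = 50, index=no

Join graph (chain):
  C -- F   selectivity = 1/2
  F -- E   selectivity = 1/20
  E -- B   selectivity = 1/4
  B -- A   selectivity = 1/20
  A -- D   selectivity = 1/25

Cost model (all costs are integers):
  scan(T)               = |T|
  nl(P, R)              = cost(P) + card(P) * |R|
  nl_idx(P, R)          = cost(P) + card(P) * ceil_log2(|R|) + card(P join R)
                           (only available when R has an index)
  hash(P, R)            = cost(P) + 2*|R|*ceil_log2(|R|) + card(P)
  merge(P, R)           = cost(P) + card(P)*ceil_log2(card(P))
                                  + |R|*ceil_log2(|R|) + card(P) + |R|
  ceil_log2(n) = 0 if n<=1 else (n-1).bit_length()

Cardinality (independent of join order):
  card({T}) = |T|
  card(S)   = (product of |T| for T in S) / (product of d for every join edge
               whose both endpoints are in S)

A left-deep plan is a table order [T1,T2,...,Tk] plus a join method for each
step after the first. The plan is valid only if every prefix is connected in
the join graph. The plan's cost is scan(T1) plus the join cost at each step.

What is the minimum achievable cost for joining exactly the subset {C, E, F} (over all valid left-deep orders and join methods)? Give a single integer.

3160

Selinger DP over subsets of {C,E,F}:
  {C}: scan cost=200, card=200
  {F}: scan cost=60, card=60
  {E}: scan cost=40, card=40
  {CF}: card=6000; try (F,hash)→1120, (C,merge)→2280, (F,merge)→2420, (C,hash)→3320, (C,nl_idx)→6540, (F,nl_idx)→7400 …(+2); best=1120 via (F,hash)
  {EF}: card=120; try (F,nl_idx)→400, (E,nl_idx)→540, (E,hash)→600, (F,merge)→740, (E,merge)→760, (F,hash)→800 …(+2); best=400 via (F,nl_idx)
  {CEF}: card=12000; try (C,merge)→3160, (C,hash)→3720, (E,hash)→7600, (C,nl_idx)→13360, (C,nl)→24400, (E,nl_idx)→49120 …(+2); best=3160 via (C,merge)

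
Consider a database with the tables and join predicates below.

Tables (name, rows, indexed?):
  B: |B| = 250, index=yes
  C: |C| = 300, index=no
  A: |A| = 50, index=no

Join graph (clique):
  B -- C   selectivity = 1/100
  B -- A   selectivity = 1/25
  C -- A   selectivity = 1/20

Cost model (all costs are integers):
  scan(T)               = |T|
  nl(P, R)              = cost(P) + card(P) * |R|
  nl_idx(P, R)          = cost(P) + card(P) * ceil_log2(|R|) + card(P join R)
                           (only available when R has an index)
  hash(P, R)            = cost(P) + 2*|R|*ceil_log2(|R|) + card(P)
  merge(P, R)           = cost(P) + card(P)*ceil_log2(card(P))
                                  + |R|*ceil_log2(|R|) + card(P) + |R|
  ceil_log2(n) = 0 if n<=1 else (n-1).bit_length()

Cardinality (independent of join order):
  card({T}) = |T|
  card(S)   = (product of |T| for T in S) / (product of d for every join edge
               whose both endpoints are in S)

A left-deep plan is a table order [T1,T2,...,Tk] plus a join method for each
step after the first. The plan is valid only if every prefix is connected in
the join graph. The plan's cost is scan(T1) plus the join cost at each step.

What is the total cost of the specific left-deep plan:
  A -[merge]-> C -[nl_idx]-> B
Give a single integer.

step 1: scan A: cost=50, card=50
step 2: join C via merge
    card(P join C) = 50*300/(20) = 750
    cost = 50 + 50*6 + 300*9 + 50 + 300 = 3400
step 3: join B via nl_idx
    card(P join B) = 750*250/(100*25) = 75
    cost = 3400 + 750*8 + 75 = 9475

9475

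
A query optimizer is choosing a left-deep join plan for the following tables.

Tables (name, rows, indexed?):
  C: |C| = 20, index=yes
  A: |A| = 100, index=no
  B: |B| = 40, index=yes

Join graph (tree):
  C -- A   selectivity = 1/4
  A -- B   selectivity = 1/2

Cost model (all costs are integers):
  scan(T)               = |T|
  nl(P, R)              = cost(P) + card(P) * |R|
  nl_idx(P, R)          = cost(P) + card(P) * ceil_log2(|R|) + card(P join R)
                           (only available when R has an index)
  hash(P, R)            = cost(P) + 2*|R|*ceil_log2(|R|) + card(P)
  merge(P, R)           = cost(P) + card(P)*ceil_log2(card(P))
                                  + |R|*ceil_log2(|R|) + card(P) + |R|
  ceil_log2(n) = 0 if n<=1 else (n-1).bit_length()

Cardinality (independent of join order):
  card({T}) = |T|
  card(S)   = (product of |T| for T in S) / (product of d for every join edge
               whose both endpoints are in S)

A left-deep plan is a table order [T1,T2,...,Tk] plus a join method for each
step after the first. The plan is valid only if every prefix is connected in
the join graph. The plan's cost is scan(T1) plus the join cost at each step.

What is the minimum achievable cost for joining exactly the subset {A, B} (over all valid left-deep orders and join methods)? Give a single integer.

680

Selinger DP over subsets of {A,B}:
  {A}: scan cost=100, card=100
  {B}: scan cost=40, card=40
  {AB}: card=2000; try (B,hash)→680, (A,merge)→1120, (B,merge)→1180, (A,hash)→1480, (B,nl_idx)→2700, (A,nl)→4040 …(+1); best=680 via (B,hash)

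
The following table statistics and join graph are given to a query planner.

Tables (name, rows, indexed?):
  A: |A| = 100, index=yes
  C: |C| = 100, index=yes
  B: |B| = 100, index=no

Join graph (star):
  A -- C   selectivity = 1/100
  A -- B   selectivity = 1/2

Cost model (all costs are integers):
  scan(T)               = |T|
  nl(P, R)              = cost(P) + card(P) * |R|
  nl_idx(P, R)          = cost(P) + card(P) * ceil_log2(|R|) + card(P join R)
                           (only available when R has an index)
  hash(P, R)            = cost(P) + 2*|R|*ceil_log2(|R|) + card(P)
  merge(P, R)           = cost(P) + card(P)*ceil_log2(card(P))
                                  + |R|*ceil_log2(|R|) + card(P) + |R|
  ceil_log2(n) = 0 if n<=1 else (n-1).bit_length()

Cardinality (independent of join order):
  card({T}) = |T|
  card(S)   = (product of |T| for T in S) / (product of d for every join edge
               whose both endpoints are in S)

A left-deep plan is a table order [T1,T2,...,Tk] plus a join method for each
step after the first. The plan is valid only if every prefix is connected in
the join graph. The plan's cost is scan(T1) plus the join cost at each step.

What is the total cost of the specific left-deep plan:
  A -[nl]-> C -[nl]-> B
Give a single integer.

step 1: scan A: cost=100, card=100
step 2: join C via nl
    card(P join C) = 100*100/(100) = 100
    cost = 100 + 100*100 = 10100
step 3: join B via nl
    card(P join B) = 100*100/(2) = 5000
    cost = 10100 + 100*100 = 20100

20100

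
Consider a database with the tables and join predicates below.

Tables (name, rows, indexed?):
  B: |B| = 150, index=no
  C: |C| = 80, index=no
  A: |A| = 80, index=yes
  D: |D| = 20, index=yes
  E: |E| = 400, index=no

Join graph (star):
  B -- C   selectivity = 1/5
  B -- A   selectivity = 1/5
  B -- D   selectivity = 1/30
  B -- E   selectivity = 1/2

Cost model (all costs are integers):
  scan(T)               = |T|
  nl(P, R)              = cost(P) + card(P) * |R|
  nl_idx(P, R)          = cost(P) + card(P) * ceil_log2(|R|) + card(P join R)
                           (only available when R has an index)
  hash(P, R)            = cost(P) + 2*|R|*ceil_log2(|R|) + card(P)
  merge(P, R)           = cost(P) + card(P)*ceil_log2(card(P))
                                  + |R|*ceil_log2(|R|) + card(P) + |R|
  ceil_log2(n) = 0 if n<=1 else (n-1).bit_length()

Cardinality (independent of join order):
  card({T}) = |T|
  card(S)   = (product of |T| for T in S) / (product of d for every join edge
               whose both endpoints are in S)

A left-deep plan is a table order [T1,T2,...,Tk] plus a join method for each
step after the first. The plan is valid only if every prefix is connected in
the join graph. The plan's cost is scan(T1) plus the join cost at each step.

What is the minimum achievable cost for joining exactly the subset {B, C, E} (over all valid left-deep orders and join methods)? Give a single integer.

11020

Selinger DP over subsets of {B,C,E}:
  {B}: scan cost=150, card=150
  {C}: scan cost=80, card=80
  {E}: scan cost=400, card=400
  {BC}: card=2400; try (C,hash)→1420, (B,merge)→2070, (C,merge)→2140, (B,hash)→2560, (B,nl)→12080, (C,nl)→12150; best=1420 via (C,hash)
  {BE}: card=30000; try (B,hash)→3200, (E,merge)→5500, (B,merge)→5750, (E,hash)→7500, (E,nl)→60150, (B,nl)→60400; best=3200 via (B,hash)
  {BCE}: card=480000; try (E,hash)→11020, (C,hash)→34320, (E,merge)→36620, (C,merge)→483840, (E,nl)→961420, (C,nl)→2403200; best=11020 via (E,hash)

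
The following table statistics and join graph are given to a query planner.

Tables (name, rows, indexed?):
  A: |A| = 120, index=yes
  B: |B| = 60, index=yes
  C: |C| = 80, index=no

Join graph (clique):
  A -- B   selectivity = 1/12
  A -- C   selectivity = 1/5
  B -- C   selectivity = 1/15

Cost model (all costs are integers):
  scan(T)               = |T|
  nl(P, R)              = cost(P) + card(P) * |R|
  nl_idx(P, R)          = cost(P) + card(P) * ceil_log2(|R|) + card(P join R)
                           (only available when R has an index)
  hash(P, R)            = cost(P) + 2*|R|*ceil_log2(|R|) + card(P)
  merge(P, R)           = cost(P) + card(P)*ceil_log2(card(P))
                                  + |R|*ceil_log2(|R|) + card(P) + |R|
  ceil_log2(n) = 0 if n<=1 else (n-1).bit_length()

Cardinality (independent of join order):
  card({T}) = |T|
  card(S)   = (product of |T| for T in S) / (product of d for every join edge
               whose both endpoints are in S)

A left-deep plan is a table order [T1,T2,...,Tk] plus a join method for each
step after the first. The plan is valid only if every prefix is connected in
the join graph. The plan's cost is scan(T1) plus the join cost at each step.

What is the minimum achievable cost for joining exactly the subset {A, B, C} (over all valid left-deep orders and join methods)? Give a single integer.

Selinger DP over subsets of {A,B,C}:
  {A}: scan cost=120, card=120
  {B}: scan cost=60, card=60
  {C}: scan cost=80, card=80
  {AB}: card=600; try (B,hash)→960, (A,nl_idx)→1080, (B,nl_idx)→1440, (A,merge)→1440, (B,merge)→1500, (A,hash)→1800 …(+2); best=960 via (B,hash)
  {AC}: card=1920; try (C,hash)→1360, (A,merge)→1680, (C,merge)→1720, (A,hash)→1840, (A,nl_idx)→2560, (A,nl)→9680 …(+1); best=1360 via (C,hash)
  {BC}: card=320; try (B,hash)→880, (B,nl_idx)→880, (C,merge)→1120, (B,merge)→1140, (C,hash)→1240, (C,nl)→4860 …(+1); best=880 via (B,hash)
  {ABC}: card=640; try (C,hash)→2680, (A,hash)→2880, (A,nl_idx)→3760, (B,hash)→4000, (A,merge)→5040, (C,merge)→8200 …(+5); best=2680 via (C,hash)

2680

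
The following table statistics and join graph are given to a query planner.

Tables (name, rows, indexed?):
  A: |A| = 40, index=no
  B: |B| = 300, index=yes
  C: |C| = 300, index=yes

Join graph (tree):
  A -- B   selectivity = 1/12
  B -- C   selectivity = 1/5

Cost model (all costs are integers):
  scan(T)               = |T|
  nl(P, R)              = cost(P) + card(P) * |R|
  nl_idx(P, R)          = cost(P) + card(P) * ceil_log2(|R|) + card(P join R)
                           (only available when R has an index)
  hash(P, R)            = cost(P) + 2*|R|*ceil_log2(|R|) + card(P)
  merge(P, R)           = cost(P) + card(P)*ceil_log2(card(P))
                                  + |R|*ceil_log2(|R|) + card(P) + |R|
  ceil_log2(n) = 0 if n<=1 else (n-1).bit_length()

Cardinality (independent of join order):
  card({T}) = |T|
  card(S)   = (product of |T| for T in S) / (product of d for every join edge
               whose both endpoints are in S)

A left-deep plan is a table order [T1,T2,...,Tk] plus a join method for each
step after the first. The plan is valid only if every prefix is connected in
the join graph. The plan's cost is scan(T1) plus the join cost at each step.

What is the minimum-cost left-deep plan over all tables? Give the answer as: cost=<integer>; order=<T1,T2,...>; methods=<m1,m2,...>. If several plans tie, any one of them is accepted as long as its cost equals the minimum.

Selinger DP (subsets sized 1..n):
  {A}: scan cost=40, card=40
  {B}: scan cost=300, card=300
  {C}: scan cost=300, card=300
  {AB}: card=1000; try (A,hash)→1080, (B,nl_idx)→1400, (B,merge)→3320, (A,merge)→3580, (B,hash)→5480, (B,nl)→12040 …(+1); best=1080 via (A,hash)
  {BC}: card=18000; try (C,hash)→6000, (B,hash)→6000, (C,merge)→6300, (B,merge)→6300, (C,nl_idx)→21000, (B,nl_idx)→21000 …(+2); best=6000 via (C,hash)
  {ABC}: card=60000; try (C,hash)→7480, (C,merge)→15080, (A,hash)→24480, (C,nl_idx)→70080, (A,merge)→294280, (C,nl)→301080 …(+1); best=7480 via (C,hash)

cost=7480; order=B,A,C; methods=hash,hash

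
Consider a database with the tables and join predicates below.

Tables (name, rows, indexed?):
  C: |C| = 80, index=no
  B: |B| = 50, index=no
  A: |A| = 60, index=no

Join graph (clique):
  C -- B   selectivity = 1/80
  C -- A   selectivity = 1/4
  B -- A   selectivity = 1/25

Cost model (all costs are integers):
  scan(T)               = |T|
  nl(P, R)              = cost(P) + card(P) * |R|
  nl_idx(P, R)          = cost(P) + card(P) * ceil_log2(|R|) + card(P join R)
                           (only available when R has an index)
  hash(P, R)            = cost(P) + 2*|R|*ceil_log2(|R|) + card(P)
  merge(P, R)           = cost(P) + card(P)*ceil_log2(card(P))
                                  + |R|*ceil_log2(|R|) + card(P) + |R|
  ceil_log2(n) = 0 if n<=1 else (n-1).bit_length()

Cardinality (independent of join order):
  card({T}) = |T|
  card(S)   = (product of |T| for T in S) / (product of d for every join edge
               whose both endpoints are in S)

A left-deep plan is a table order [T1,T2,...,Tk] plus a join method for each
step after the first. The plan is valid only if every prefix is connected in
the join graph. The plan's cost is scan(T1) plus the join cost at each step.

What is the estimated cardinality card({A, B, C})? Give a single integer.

30

Tables in S: A(60), B(50), C(80)
Edges inside S: C-B(d=80), C-A(d=4), B-A(d=25)
numerator = 60 * 50 * 80 = 240000
denominator = 80 * 4 * 25 = 8000
card(S) = 240000 / 8000 = 30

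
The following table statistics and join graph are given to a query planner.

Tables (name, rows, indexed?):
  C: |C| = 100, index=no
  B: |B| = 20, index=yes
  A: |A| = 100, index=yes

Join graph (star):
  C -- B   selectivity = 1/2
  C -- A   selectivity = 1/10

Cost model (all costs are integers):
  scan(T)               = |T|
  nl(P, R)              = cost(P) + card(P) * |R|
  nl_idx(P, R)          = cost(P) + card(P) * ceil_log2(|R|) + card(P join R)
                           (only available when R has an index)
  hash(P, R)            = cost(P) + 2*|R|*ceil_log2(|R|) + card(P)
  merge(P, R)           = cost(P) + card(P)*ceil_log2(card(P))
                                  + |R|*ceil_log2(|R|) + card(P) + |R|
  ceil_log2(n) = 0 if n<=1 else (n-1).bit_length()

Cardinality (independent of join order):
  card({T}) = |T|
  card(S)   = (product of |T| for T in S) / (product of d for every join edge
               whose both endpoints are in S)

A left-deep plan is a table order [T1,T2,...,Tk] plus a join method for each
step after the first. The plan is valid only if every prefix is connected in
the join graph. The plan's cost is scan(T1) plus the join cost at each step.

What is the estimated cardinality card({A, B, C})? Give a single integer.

10000

Tables in S: A(100), B(20), C(100)
Edges inside S: C-B(d=2), C-A(d=10)
numerator = 100 * 20 * 100 = 200000
denominator = 2 * 10 = 20
card(S) = 200000 / 20 = 10000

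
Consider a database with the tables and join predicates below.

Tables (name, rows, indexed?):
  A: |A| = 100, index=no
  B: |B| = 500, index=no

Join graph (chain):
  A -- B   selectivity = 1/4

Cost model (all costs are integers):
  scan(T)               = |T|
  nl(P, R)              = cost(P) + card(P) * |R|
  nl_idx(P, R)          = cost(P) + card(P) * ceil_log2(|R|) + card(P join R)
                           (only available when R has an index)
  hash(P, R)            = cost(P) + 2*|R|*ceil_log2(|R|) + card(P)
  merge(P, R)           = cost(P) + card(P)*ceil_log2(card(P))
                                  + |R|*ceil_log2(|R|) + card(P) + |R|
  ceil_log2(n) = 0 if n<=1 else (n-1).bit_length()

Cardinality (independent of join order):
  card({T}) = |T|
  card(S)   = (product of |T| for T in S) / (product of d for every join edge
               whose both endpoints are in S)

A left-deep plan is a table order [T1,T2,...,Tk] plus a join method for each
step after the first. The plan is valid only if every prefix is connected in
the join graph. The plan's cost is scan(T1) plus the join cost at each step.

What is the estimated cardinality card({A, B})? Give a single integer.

12500

Tables in S: A(100), B(500)
Edges inside S: A-B(d=4)
numerator = 100 * 500 = 50000
denominator = 4 = 4
card(S) = 50000 / 4 = 12500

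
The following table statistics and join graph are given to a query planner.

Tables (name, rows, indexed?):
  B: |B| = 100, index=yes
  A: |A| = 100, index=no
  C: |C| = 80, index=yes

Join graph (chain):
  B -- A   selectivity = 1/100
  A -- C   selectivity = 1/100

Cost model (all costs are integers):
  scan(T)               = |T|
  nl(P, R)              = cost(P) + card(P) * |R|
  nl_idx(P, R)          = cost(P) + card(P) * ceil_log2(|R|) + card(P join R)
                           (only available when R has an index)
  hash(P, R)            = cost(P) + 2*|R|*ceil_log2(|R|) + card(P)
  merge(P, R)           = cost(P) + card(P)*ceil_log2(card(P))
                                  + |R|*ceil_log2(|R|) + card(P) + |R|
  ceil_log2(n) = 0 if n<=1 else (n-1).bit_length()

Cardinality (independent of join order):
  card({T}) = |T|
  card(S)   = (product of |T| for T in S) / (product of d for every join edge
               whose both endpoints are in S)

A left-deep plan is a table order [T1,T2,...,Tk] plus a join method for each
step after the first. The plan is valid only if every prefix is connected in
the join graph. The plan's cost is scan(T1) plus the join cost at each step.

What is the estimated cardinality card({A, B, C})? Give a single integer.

Tables in S: A(100), B(100), C(80)
Edges inside S: B-A(d=100), A-C(d=100)
numerator = 100 * 100 * 80 = 800000
denominator = 100 * 100 = 10000
card(S) = 800000 / 10000 = 80

80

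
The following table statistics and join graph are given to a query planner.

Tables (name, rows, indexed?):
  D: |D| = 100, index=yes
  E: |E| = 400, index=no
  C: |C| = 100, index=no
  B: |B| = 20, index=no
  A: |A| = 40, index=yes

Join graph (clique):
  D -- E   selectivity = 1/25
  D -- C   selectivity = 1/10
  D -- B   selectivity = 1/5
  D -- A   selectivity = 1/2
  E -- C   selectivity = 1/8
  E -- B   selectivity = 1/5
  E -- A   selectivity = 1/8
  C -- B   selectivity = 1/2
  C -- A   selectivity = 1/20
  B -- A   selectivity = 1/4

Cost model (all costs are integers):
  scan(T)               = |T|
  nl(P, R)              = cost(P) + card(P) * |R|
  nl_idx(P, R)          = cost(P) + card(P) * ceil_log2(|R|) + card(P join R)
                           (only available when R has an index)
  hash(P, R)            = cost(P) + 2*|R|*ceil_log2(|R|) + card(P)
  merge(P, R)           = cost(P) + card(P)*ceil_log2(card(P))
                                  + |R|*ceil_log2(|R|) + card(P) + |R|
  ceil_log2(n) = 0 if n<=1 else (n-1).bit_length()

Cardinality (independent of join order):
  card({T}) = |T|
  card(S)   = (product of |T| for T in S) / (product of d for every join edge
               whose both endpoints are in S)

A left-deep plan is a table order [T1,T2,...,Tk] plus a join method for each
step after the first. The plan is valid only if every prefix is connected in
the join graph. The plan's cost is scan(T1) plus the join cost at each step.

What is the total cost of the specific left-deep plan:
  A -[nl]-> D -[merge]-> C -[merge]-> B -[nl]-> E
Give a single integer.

step 1: scan A: cost=40, card=40
step 2: join D via nl
    card(P join D) = 40*100/(2) = 2000
    cost = 40 + 40*100 = 4040
step 3: join C via merge
    card(P join C) = 2000*100/(10*20) = 1000
    cost = 4040 + 2000*11 + 100*7 + 2000 + 100 = 28840
step 4: join B via merge
    card(P join B) = 1000*20/(5*2*4) = 500
    cost = 28840 + 1000*10 + 20*5 + 1000 + 20 = 39960
step 5: join E via nl
    card(P join E) = 500*400/(25*8*5*8) = 25
    cost = 39960 + 500*400 = 239960

239960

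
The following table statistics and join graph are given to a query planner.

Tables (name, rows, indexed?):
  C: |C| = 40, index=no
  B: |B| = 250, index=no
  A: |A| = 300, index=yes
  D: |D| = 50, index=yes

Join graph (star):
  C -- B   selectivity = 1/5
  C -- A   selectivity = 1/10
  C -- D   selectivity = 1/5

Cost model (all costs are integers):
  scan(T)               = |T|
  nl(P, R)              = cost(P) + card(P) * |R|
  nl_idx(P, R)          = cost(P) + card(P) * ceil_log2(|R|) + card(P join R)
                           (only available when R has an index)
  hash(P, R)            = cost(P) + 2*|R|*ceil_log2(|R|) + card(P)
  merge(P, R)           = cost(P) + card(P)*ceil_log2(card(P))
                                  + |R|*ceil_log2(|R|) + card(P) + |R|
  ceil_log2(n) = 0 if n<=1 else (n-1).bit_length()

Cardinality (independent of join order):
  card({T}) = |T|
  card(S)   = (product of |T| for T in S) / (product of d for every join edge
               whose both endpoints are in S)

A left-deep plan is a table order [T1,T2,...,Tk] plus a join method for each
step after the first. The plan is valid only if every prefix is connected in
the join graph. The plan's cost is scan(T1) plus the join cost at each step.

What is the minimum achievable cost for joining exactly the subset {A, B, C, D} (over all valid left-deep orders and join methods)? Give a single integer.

Selinger DP over subsets of {A,B,C,D}:
  {C}: scan cost=40, card=40
  {B}: scan cost=250, card=250
  {A}: scan cost=300, card=300
  {D}: scan cost=50, card=50
  {BC}: card=2000; try (C,hash)→980, (B,merge)→2570, (C,merge)→2780, (B,hash)→4080, (B,nl)→10040, (C,nl)→10250; best=980 via (C,hash)
  {AC}: card=1200; try (C,hash)→1080, (A,nl_idx)→1600, (A,merge)→3320, (C,merge)→3580, (A,hash)→5480, (A,nl)→12040 …(+1); best=1080 via (C,hash)
  {CD}: card=400; try (C,hash)→580, (D,merge)→670, (D,hash)→680, (D,nl_idx)→680, (C,merge)→680, (D,nl)→2040 …(+1); best=580 via (C,hash)
  {ABC}: card=60000; try (B,hash)→6280, (A,hash)→8380, (B,merge)→17730, (A,merge)→27980, (A,nl_idx)→78980, (B,nl)→301080 …(+1); best=6280 via (B,hash)
  {BCD}: card=20000; try (D,hash)→3580, (B,hash)→4980, (B,merge)→6830, (D,merge)→25330, (D,nl_idx)→32980, (B,nl)→100580 …(+1); best=3580 via (D,hash)
  {ACD}: card=12000; try (D,hash)→2880, (A,hash)→6380, (A,merge)→7580, (D,merge)→15830, (A,nl_idx)→16180, (D,nl_idx)→20280 …(+2); best=2880 via (D,hash)
  {ABCD}: card=600000; try (B,hash)→18880, (A,hash)→28980, (D,hash)→66880, (B,merge)→185130, (A,merge)→326580, (A,nl_idx)→783580 …(+5); best=18880 via (B,hash)

18880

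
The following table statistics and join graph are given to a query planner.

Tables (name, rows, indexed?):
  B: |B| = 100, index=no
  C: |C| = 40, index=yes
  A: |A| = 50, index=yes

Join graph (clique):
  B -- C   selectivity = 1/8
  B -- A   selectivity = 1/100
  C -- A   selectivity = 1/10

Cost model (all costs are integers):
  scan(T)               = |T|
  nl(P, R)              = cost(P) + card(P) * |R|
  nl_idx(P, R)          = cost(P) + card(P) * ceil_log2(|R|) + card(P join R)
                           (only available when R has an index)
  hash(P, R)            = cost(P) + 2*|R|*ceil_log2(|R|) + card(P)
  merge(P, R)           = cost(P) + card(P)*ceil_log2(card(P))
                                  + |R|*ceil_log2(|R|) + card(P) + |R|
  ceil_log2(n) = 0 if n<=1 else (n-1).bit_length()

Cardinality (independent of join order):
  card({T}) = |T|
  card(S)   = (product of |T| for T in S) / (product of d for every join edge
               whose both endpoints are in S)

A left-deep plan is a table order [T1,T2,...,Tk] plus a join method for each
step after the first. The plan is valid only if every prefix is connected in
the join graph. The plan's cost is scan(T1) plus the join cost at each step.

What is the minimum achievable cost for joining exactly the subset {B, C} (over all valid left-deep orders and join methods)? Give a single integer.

680

Selinger DP over subsets of {B,C}:
  {B}: scan cost=100, card=100
  {C}: scan cost=40, card=40
  {BC}: card=500; try (C,hash)→680, (B,merge)→1120, (C,merge)→1180, (C,nl_idx)→1200, (B,hash)→1480, (B,nl)→4040 …(+1); best=680 via (C,hash)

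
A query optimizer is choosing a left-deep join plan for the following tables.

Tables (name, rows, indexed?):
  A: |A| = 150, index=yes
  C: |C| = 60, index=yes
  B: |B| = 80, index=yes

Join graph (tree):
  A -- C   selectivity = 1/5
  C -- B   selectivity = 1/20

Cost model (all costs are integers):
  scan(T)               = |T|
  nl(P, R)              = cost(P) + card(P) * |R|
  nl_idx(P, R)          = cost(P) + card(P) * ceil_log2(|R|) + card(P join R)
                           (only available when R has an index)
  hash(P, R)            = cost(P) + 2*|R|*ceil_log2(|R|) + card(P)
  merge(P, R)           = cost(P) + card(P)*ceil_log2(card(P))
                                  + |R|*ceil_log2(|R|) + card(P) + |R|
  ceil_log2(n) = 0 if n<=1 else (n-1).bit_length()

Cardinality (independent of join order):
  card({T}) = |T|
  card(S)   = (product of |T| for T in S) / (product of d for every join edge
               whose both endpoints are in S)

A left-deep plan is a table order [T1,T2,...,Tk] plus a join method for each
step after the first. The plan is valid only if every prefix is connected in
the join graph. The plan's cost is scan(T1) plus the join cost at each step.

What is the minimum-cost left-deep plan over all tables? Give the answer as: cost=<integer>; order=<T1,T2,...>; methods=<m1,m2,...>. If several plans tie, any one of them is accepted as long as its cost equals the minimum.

Selinger DP (subsets sized 1..n):
  {A}: scan cost=150, card=150
  {C}: scan cost=60, card=60
  {B}: scan cost=80, card=80
  {AC}: card=1800; try (C,hash)→1020, (A,merge)→1830, (C,merge)→1920, (A,nl_idx)→2340, (A,hash)→2520, (C,nl_idx)→2850 …(+2); best=1020 via (C,hash)
  {BC}: card=240; try (B,nl_idx)→720, (C,nl_idx)→800, (C,hash)→880, (B,merge)→1120, (C,merge)→1140, (B,hash)→1240 …(+2); best=720 via (B,nl_idx)
  {ABC}: card=7200; try (A,hash)→3360, (B,hash)→3940, (A,merge)→4230, (A,nl_idx)→9840, (B,nl_idx)→20820, (B,merge)→23260 …(+2); best=3360 via (A,hash)

cost=3360; order=C,B,A; methods=nl_idx,hash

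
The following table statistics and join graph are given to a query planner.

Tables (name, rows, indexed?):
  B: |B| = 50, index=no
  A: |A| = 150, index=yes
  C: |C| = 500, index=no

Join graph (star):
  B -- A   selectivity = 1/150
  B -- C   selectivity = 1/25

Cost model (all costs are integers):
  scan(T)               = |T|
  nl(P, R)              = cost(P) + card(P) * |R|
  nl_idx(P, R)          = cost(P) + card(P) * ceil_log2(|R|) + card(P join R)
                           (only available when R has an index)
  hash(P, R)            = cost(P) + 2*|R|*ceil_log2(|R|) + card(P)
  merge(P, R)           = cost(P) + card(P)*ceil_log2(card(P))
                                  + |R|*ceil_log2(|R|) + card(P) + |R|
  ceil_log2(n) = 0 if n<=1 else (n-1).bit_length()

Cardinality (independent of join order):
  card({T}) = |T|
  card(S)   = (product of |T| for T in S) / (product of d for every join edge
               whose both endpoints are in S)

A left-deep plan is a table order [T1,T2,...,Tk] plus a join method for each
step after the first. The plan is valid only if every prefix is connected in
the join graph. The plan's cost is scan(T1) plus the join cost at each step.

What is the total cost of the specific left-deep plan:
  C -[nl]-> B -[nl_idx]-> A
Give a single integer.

step 1: scan C: cost=500, card=500
step 2: join B via nl
    card(P join B) = 500*50/(25) = 1000
    cost = 500 + 500*50 = 25500
step 3: join A via nl_idx
    card(P join A) = 1000*150/(150) = 1000
    cost = 25500 + 1000*8 + 1000 = 34500

34500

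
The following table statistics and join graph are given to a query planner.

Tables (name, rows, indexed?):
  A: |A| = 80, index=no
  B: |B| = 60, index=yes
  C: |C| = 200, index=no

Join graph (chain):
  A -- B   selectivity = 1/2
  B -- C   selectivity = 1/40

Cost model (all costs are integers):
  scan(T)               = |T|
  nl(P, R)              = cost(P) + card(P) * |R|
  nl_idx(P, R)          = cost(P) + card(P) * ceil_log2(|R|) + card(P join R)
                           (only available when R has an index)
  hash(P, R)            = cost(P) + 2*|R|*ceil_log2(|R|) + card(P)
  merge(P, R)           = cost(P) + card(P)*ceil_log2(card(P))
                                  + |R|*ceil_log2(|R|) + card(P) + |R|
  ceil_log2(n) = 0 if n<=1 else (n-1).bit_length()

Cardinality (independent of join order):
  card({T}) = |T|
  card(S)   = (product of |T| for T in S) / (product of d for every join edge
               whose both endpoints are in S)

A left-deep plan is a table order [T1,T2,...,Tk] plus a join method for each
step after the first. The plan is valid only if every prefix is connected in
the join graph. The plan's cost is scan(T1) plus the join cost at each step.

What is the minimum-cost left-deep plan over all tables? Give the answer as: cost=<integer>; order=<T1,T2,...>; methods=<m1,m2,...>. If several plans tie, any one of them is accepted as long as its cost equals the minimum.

Selinger DP (subsets sized 1..n):
  {A}: scan cost=80, card=80
  {B}: scan cost=60, card=60
  {C}: scan cost=200, card=200
  {AB}: card=2400; try (B,hash)→880, (A,merge)→1120, (B,merge)→1140, (A,hash)→1240, (B,nl_idx)→2960, (A,nl)→4860 …(+1); best=880 via (B,hash)
  {BC}: card=300; try (B,hash)→1120, (B,nl_idx)→1700, (C,merge)→2280, (B,merge)→2420, (C,hash)→3320, (C,nl)→12060 …(+1); best=1120 via (B,hash)
  {ABC}: card=12000; try (A,hash)→2540, (A,merge)→4760, (C,hash)→6480, (A,nl)→25120, (C,merge)→33880, (C,nl)→480880; best=2540 via (A,hash)

cost=2540; order=C,B,A; methods=hash,hash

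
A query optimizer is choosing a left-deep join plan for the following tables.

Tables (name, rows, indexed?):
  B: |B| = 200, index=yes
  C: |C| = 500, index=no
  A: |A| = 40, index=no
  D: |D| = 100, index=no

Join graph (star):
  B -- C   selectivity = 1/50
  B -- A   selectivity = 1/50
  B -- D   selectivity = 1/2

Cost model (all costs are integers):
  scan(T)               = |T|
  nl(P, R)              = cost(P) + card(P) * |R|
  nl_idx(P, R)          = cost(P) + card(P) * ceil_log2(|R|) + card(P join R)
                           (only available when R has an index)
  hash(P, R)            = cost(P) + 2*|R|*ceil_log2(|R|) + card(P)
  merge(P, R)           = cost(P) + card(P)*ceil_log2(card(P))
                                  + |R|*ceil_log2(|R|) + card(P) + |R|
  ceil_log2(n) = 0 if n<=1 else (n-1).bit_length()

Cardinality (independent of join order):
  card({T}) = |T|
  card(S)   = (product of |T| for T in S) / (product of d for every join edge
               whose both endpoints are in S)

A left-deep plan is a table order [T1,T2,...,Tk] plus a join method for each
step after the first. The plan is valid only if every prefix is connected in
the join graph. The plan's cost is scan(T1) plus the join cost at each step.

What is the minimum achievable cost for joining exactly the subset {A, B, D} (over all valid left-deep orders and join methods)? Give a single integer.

Selinger DP over subsets of {A,B,D}:
  {B}: scan cost=200, card=200
  {A}: scan cost=40, card=40
  {D}: scan cost=100, card=100
  {AB}: card=160; try (B,nl_idx)→520, (A,hash)→880, (B,merge)→2120, (A,merge)→2280, (B,hash)→3280, (B,nl)→8040 …(+1); best=520 via (B,nl_idx)
  {BD}: card=10000; try (D,hash)→1800, (B,merge)→2700, (D,merge)→2800, (B,hash)→3400, (B,nl_idx)→10900, (B,nl)→20100 …(+1); best=1800 via (D,hash)
  {ABD}: card=8000; try (D,hash)→2080, (D,merge)→2760, (A,hash)→12280, (D,nl)→16520, (A,merge)→152080, (A,nl)→401800; best=2080 via (D,hash)

2080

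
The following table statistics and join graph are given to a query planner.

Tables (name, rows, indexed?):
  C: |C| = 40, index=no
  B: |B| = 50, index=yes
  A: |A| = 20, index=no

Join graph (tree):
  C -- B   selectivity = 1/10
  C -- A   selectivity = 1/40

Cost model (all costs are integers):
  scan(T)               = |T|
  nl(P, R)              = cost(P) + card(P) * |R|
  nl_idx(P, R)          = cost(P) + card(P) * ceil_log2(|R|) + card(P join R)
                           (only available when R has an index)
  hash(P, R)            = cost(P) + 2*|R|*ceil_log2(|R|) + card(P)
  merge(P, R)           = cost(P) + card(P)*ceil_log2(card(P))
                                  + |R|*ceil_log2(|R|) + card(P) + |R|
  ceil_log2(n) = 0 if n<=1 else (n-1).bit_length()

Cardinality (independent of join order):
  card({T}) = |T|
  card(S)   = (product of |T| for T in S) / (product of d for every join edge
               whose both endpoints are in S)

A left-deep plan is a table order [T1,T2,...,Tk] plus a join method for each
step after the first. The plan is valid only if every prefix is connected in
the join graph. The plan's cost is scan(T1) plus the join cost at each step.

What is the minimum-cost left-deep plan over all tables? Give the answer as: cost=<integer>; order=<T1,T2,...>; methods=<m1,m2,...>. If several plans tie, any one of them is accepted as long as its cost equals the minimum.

Selinger DP (subsets sized 1..n):
  {C}: scan cost=40, card=40
  {B}: scan cost=50, card=50
  {A}: scan cost=20, card=20
  {BC}: card=200; try (B,nl_idx)→480, (C,hash)→580, (B,merge)→670, (C,merge)→680, (B,hash)→680, (B,nl)→2040 …(+1); best=480 via (B,nl_idx)
  {AC}: card=20; try (A,hash)→280, (C,merge)→420, (A,merge)→440, (C,hash)→520, (C,nl)→820, (A,nl)→840; best=280 via (A,hash)
  {ABC}: card=100; try (B,nl_idx)→500, (B,merge)→750, (A,hash)→880, (B,hash)→900, (B,nl)→1280, (A,merge)→2400 …(+1); best=500 via (B,nl_idx)

cost=500; order=C,A,B; methods=hash,nl_idx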